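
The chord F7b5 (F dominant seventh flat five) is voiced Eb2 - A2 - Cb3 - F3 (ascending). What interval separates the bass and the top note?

The outer voices are Eb2 and F3.
Eb up to F spans 9 letter names and 14 semitones — a major ninth.

major ninth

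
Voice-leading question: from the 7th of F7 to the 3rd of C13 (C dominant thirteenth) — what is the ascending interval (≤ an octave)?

augmented unison

The 7th of F7 is E♭; the 3rd of C13 (C dominant thirteenth) is E.
1 letter names make it a unison; at 1 semitone (a half step wider than perfect) the quality is augmented.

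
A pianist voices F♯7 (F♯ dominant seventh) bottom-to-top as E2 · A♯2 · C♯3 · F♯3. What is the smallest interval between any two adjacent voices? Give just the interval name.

Adjacent intervals: E2→A♯2 = augmented fourth; A♯2→C♯3 = minor third; C♯3→F♯3 = perfect fourth.
The smallest is A♯2 to C♯3, a minor third (3 semitones).

minor third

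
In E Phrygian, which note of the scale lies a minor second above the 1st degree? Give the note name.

The scale is E F G A B C D.
The 1st degree is E; a minor second above that is F — scale degree 2.

F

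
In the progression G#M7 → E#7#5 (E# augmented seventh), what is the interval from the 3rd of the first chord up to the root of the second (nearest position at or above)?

perfect fourth

G#M7 has B# as its 3rd, and E#7#5 (E# augmented seventh) has E# as its root.
From B# to E# is 5 semitones, exactly the perfect fourth.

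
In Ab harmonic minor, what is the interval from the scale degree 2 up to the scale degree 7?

major sixth

Ab harmonic minor: Ab Bb Cb Db Eb Fb G.
So we need the interval from Bb up to G.
From Bb to G is 9 semitones, exactly the major sixth.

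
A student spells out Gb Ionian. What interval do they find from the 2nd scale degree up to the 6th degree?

perfect fifth

Gb major: Gb Ab Bb Cb Db Eb F.
The 2nd scale degree is Ab and the 6th scale degree is Eb.
From Ab to Eb is 7 semitones, exactly the perfect fifth.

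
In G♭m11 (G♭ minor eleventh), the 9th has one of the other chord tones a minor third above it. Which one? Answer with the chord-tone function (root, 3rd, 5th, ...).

11th

G♭m11 is spelled G♭ B𝄫 D♭ F♭ A♭ C♭.
The 9th is A♭. A minor third above A♭ is C♭.
C♭ is the chord's 11th.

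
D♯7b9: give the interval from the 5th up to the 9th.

diminished 5th

D♯7b9: D♯ F𝄪 A♯ C♯ E.
So we need the interval from A♯ up to E.
A♯ up to E is 6 semitones, a half step narrower than a perfect fifth, so the interval is diminished.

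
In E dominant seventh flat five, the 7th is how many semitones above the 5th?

4

E7b5 (E dominant seventh flat five) is spelled E–G#–Bb–D.
Bb to D is a major third: 4 semitones.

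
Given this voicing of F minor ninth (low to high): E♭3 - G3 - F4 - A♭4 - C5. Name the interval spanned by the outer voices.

The outer voices are E♭3 and C5.
E♭ up to C spans 13 letter names and 21 semitones — a major thirteenth.

major thirteenth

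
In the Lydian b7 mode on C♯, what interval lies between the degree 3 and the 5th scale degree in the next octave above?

minor tenth

The scale runs C♯ D♯ E♯ F𝄪 G♯ A♯ B.
The degree 3 is E♯ and the 5th scale degree (up an octave) is G♯.
From E♯ to G♯: 15 semitones over a tenth = minor.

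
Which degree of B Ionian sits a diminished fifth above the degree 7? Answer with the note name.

E

The scale is B C♯ D♯ E F♯ G♯ A♯.
The degree 7 is A♯; a diminished fifth above that is E — scale degree 4.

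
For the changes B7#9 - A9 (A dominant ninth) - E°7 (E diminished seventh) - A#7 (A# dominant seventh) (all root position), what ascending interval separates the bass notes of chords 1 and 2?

m7

The roots are B and A.
7 letter names make it a seventh; at 10 semitones (a half step narrower than major) the quality is minor.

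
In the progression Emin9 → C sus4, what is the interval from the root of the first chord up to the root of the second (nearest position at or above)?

The root of Emin9 is E; the root of C sus4 is C.
From E to C: 8 semitones over a sixth = minor.

minor sixth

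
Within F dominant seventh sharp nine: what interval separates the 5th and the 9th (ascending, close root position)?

Spelling the chord: F–A–C–Eb–G#.
So we need the interval from C up to G#.
5 letter names make it a fifth; at 8 semitones (a half step wider than perfect) the quality is augmented.

augmented 5th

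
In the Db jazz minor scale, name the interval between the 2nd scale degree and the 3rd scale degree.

minor 2nd

Db melodic minor: Db Eb Fb Gb Ab Bb C.
That puts Eb below Fb.
Eb up to Fb is 1 semitone, a half step narrower than a major second, so the interval is minor.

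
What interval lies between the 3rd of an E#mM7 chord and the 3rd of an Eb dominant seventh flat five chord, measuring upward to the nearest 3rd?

diminished octave

The 3rd of E#mM7 is G#; the 3rd of Eb dominant seventh flat five is G.
From G# to G: 11 semitones over an octave = diminished.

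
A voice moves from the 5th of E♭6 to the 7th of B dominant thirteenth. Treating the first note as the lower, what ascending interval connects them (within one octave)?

major seventh

The 5th of E♭6 is B♭; the 7th of B dominant thirteenth is A.
Counting 7 letters and 11 half steps from B♭ gives a major seventh.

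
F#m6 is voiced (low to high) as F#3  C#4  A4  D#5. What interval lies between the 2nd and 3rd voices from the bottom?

Those voices are C#4 and A4.
C# up to A is 8 semitones, a half step narrower than a major sixth, so the interval is minor.

minor 6th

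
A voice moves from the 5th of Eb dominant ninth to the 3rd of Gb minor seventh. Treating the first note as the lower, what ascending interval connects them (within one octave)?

diminished 8th

Eb dominant ninth has Bb as its 5th, and Gb minor seventh has Bbb as its 3rd.
8 letter names make it an octave; at 11 semitones (a half step narrower than perfect) the quality is diminished.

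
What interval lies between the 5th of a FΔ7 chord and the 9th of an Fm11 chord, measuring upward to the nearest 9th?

perfect fifth

FΔ7 has C as its 5th, and Fm11 has G as its 9th.
From C to G is 7 semitones, exactly the perfect fifth.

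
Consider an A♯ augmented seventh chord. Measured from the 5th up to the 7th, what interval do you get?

d3

A♯7#5: A♯ C𝄪 E𝄪 G♯.
The 5th is E𝄪 and the 7th is G♯.
3 letter names make it a third; at 2 semitones (a whole step narrower than major) the quality is diminished.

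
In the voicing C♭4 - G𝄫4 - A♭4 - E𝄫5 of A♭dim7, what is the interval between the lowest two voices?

Those voices are C♭4 and G𝄫4.
From C♭ to G𝄫: 6 semitones over a fifth = diminished.

diminished fifth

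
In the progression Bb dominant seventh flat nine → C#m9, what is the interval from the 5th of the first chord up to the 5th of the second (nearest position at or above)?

The 5th of Bb dominant seventh flat nine is F; the 5th of C#m9 is G#.
From F to G#: 3 semitones over a second = augmented.

augmented second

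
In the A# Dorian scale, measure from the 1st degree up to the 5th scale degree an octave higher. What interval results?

perfect twelfth

Spelling the A# Dorian scale: A# B# C# D# E# F## G#.
1st degree = A#; scale degree 5 (up an octave) = E#.
A# up to E# spans 12 letter names and 19 semitones — a perfect twelfth.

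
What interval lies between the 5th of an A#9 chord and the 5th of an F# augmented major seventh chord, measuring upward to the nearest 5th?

A#9 has E# as its 5th, and F# augmented major seventh has C## as its 5th.
From E# to C## is 9 semitones, exactly the major sixth.

major sixth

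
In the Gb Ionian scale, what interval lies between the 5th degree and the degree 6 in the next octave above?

M9

Gb major: Gb Ab Bb Cb Db Eb F.
That puts Db below Eb.
Db up to Eb spans 9 letter names and 14 semitones — a major ninth.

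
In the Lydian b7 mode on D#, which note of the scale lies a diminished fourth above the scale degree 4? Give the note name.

C#

The scale is D# E# F## G## A# B# C#.
The scale degree 4 is G##; a diminished fourth above that is C# — scale degree 7.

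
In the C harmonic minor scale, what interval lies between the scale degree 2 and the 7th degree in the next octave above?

The scale runs C D Eb F G Ab B.
So we need the interval from D up to B.
From D to B is 21 semitones, exactly the major thirteenth.

major thirteenth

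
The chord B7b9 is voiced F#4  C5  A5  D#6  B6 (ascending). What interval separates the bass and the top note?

perfect 18th

The outer voices are F#4 and B6.
F# up to B spans 18 letter names and 29 semitones — a perfect 18th.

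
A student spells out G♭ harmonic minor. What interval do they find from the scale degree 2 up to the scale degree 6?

diminished 5th

The scale runs G♭ A♭ B𝄫 C♭ D♭ E𝄫 F.
So we need the interval from A♭ up to E𝄫.
From A♭ to E𝄫: 6 semitones over a fifth = diminished.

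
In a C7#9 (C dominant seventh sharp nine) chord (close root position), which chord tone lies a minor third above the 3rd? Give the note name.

C dominant seventh sharp nine is spelled C-E-G-Bb-D#.
The 3rd is E. A minor third above E is G.
G is the chord's 5th.

G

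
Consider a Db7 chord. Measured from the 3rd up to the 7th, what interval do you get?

Db7 (Db dominant seventh) is spelled Db-F-Ab-Cb.
That puts F below Cb.
From F to Cb: 6 semitones over a fifth = diminished.
This 3–7 tritone is the characteristic tension at the heart of the dominant sound.

diminished 5th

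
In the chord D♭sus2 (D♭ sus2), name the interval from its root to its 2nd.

D♭ sus2 is spelled D♭-E♭-A♭.
So we need the interval from D♭ up to E♭.
Counting 2 letters and 2 half steps from D♭ gives a major second.

major second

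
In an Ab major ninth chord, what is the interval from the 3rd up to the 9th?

m7

Abmaj9 (Ab major ninth): Ab, C, Eb, G, Bb.
3rd = C; 9th = Bb.
7 letter names make it a seventh; at 10 semitones (a half step narrower than major) the quality is minor.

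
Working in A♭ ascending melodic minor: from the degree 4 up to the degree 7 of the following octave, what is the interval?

A11

Spelling A♭ ascending melodic minor: A♭ B♭ C♭ D♭ E♭ F G.
So we need the interval from D♭ up to G.
D♭ up to G is 18 semitones, a half step wider than a perfect eleventh, so the interval is augmented.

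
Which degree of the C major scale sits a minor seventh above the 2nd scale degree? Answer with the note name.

The scale is C D E F G A B.
The 2nd scale degree is D; a minor seventh above that is C — scale degree 1.

C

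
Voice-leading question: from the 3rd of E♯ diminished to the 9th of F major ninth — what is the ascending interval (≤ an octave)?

E♯ diminished has G♯ as its 3rd, and F major ninth has G as its 9th.
8 letter names make it an octave; at 11 semitones (a half step narrower than perfect) the quality is diminished.

diminished octave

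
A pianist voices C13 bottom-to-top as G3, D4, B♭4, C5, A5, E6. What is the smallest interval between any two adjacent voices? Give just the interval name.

M2

Adjacent intervals: G3→D4 = perfect fifth; D4→B♭4 = minor sixth; B♭4→C5 = major second; C5→A5 = major sixth; A5→E6 = perfect fifth.
The smallest is B♭4 to C5, a major second (2 semitones).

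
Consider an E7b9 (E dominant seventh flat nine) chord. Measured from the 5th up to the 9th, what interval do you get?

E7b9: E–G♯–B–D–F.
So we need the interval from B up to F.
From B to F: 6 semitones over a fifth = diminished.

diminished 5th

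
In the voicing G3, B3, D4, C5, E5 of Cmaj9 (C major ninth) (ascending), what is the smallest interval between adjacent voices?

minor 3rd

Adjacent intervals: G3→B3 = major third; B3→D4 = minor third; D4→C5 = minor seventh; C5→E5 = major third.
The smallest is B3 to D4, a minor third (3 semitones).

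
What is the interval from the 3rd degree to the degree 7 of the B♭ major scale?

perfect fifth

The scale runs B♭ C D E♭ F G A.
The 3rd degree is D and the 7th scale degree is A.
Counting 5 letters and 7 half steps from D gives a perfect fifth.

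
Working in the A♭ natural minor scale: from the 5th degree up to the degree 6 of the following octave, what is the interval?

minor 9th

A♭ natural minor: A♭ B♭ C♭ D♭ E♭ F♭ G♭.
So we need the interval from E♭ up to F♭.
From E♭ to F♭: 13 semitones over a ninth = minor.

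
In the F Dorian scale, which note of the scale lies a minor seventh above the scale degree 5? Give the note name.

The scale is F G Ab Bb C D Eb.
The scale degree 5 is C; a minor seventh above that is Bb — scale degree 4.

Bb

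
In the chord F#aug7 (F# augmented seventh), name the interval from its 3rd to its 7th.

diminished fifth

The chord tones of F#+7 are F#-A#-C##-E.
3rd = A#; 7th = E.
From A# to E: 6 semitones over a fifth = diminished.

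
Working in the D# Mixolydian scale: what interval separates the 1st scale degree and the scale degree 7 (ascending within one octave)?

m7

D# mixolydian: D# E# F## G# A# B# C#.
So we need the interval from D# up to C#.
D# up to C# is 10 semitones, a half step narrower than a major seventh, so the interval is minor.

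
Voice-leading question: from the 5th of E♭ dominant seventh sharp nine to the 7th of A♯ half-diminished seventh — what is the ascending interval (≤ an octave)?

A6

The 5th of E♭ dominant seventh sharp nine is B♭; the 7th of A♯ half-diminished seventh is G♯.
6 letter names make it a sixth; at 10 semitones (a half step wider than major) the quality is augmented.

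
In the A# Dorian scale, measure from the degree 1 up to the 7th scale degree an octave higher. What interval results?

Spelling the A# Dorian scale: A# B# C# D# E# F## G#.
That puts A# below G#.
From A# to G#: 22 semitones over a fourteenth = minor.

minor fourteenth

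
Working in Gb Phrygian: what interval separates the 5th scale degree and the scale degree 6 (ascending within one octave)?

minor second

Gb phrygian: Gb Abb Bbb Cb Db Ebb Fb.
5th scale degree = Db; 6th scale degree = Ebb.
2 letter names make it a second; at 1 semitone (a half step narrower than major) the quality is minor.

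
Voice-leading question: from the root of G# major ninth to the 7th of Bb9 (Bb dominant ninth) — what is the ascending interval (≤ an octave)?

d2

The root of G# major ninth is G#; the 7th of Bb9 (Bb dominant ninth) is Ab.
2 letter names make it a second; at 0 semitones (a whole step narrower than major) the quality is diminished.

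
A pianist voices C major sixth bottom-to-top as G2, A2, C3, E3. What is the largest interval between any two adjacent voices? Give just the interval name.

major third

Adjacent intervals: G2→A2 = major second; A2→C3 = minor third; C3→E3 = major third.
The largest is C3 to E3, a major third (4 semitones).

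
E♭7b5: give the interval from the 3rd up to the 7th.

Spelling the chord: E♭, G, B𝄫, D♭.
The 3rd is G and the 7th is D♭.
G up to D♭ is 6 semitones, a half step narrower than a perfect fifth, so the interval is diminished.

diminished fifth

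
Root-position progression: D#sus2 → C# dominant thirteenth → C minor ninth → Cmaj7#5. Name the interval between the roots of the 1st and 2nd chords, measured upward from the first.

The roots are D# and C#.
D# up to C# is 10 semitones, a half step narrower than a major seventh, so the interval is minor.

minor 7th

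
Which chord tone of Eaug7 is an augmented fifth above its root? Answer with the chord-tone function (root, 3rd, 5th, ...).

E+7 (E augmented seventh): E–G♯–B♯–D.
The root is E. An augmented fifth above E is B♯.
B♯ is the chord's 5th.

5th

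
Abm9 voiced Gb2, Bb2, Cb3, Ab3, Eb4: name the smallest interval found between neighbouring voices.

m2

Adjacent intervals: Gb2→Bb2 = major third; Bb2→Cb3 = minor second; Cb3→Ab3 = major sixth; Ab3→Eb4 = perfect fifth.
The smallest is Bb2 to Cb3, a minor second (1 semitone).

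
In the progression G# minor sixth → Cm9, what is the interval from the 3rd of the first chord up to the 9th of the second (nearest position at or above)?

minor third

The 3rd of G# minor sixth is B; the 9th of Cm9 is D.
3 letter names make it a third; at 3 semitones (a half step narrower than major) the quality is minor.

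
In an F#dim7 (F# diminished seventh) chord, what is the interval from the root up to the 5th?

The chord tones of F#°7 are F#-A-C-Eb.
So we need the interval from F# up to C.
From F# to C: 6 semitones over a fifth = diminished.

diminished 5th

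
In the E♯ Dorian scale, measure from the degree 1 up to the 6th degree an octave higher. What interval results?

The scale runs E♯ F𝄪 G♯ A♯ B♯ C𝄪 D♯.
So we need the interval from E♯ up to C𝄪.
E♯ up to C𝄪 spans 13 letter names and 21 semitones — a major thirteenth.

major thirteenth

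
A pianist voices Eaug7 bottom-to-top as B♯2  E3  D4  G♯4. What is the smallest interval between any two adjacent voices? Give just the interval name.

Adjacent intervals: B♯2→E3 = diminished fourth; E3→D4 = minor seventh; D4→G♯4 = augmented fourth.
The smallest is B♯2 to E3, a diminished fourth (4 semitones).

diminished fourth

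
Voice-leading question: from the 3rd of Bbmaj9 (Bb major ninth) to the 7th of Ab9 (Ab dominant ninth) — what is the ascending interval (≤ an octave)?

d4

Bbmaj9 (Bb major ninth) has D as its 3rd, and Ab9 (Ab dominant ninth) has Gb as its 7th.
D up to Gb is 4 semitones, a half step narrower than a perfect fourth, so the interval is diminished.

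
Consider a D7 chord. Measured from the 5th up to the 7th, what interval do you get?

The chord tones of D7 are D F# A C.
The 5th is A and the 7th is C.
3 letter names make it a third; at 3 semitones (a half step narrower than major) the quality is minor.

minor third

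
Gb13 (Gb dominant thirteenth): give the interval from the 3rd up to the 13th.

perfect eleventh

The chord tones of Gb13 (Gb dominant thirteenth) are Gb-Bb-Db-Fb-Ab-Eb.
That puts Bb below Eb.
Counting 11 letters and 17 half steps from Bb gives a perfect eleventh.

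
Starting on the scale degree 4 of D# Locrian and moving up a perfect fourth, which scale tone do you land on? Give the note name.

C#

The scale is D# E F# G# A B C#.
The scale degree 4 is G#; a perfect fourth above that is C# — scale degree 7.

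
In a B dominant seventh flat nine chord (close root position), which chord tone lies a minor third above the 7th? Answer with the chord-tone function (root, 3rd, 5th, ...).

The chord tones of B7b9 are B-D#-F#-A-C.
The 7th is A. A minor third above A is C.
C is the chord's 9th.

9th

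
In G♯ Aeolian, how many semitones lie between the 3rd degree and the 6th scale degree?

The scale is G♯ A♯ B C♯ D♯ E F♯.
B up to E is a perfect fourth — 5 semitones.

5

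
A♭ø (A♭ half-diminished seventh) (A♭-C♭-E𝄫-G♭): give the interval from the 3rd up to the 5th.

minor 3rd

3rd = C♭; 5th = E𝄫.
3 letter names make it a third; at 3 semitones (a half step narrower than major) the quality is minor.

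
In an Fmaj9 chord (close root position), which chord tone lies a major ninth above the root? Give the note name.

G

Fmaj9: F, A, C, E, G.
The root is F. A major ninth above F is G.
G is the chord's 9th.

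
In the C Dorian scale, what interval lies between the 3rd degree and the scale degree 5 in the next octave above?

M10

C dorian: C D Eb F G A Bb.
So we need the interval from Eb up to G.
Eb up to G spans 10 letter names and 16 semitones — a major tenth.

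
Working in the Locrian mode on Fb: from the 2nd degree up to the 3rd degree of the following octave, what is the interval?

Spelling the Locrian mode on Fb: Fb Gbb Abb Bbb Cbb Dbb Ebb.
The 2nd degree is Gbb and the scale degree 3 (up an octave) is Abb.
From Gbb to Abb is 14 semitones, exactly the major ninth.

major ninth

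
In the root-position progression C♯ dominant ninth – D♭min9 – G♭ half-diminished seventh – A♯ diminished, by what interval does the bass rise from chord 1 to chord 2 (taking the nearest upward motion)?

The roots are C♯ and D♭.
C♯ up to D♭ is 0 semitones, a whole step narrower than a major second, so the interval is diminished.

diminished 2nd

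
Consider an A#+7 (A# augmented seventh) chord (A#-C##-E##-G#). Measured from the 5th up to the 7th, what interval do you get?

diminished third

That puts E## below G#.
3 letter names make it a third; at 2 semitones (a whole step narrower than major) the quality is diminished.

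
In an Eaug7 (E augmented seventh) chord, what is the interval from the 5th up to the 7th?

E7#5 (E augmented seventh) is spelled E, G#, B#, D.
The 5th is B# and the 7th is D.
From B# to D: 2 semitones over a third = diminished.

diminished 3rd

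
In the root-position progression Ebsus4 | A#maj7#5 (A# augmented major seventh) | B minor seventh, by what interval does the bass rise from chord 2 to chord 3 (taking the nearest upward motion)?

The roots are A# and B.
2 letter names make it a second; at 1 semitone (a half step narrower than major) the quality is minor.

m2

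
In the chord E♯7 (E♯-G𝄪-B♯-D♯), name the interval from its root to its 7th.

minor 7th

So we need the interval from E♯ up to D♯.
E♯ up to D♯ is 10 semitones, a half step narrower than a major seventh, so the interval is minor.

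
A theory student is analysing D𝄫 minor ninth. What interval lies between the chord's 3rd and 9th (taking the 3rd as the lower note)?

major 7th

The chord tones of D𝄫min9 are D𝄫-F𝄫-A𝄫-C𝄫-E𝄫.
That puts F𝄫 below E𝄫.
F𝄫 up to E𝄫 spans 7 letter names and 11 semitones — a major seventh.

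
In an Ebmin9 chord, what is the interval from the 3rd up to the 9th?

major seventh

The chord tones of Ebmin9 are Eb, Gb, Bb, Db, F.
The 3rd is Gb and the 9th is F.
Gb up to F spans 7 letter names and 11 semitones — a major seventh.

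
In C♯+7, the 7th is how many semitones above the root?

10

C♯+7: C♯, E♯, G𝄪, B.
C♯ to B is a minor seventh: 10 semitones.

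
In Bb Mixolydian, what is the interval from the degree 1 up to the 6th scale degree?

The scale runs Bb C D Eb F G Ab.
The degree 1 is Bb and the degree 6 is G.
Bb up to G spans 6 letter names and 9 semitones — a major sixth.

major sixth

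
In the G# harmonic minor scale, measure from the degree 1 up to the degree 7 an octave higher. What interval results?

The scale runs G# A# B C# D# E F##.
That puts G# below F##.
Counting 14 letters and 23 half steps from G# gives a major fourteenth.

major fourteenth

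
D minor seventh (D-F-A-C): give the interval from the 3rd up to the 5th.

3rd = F; 5th = A.
From F to A is 4 semitones, exactly the major third.

major third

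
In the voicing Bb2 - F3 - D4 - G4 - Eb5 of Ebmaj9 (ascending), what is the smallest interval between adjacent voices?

P4

Adjacent intervals: Bb2→F3 = perfect fifth; F3→D4 = major sixth; D4→G4 = perfect fourth; G4→Eb5 = minor sixth.
The smallest is D4 to G4, a perfect fourth (5 semitones).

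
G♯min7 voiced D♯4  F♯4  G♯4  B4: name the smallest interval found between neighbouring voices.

Adjacent intervals: D♯4→F♯4 = minor third; F♯4→G♯4 = major second; G♯4→B4 = minor third.
The smallest is F♯4 to G♯4, a major second (2 semitones).

M2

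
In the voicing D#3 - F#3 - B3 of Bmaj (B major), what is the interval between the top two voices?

Those voices are F#3 and B3.
F# up to B spans 4 letter names and 5 semitones — a perfect fourth.

P4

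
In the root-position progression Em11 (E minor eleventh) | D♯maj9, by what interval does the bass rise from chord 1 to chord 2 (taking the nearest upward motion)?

The roots are E and D♯.
Counting 7 letters and 11 half steps from E gives a major seventh.

major seventh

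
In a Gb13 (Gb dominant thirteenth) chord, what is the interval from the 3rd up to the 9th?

The chord tones of Gb13 (Gb dominant thirteenth) are Gb, Bb, Db, Fb, Ab, Eb.
So we need the interval from Bb up to Ab.
From Bb to Ab: 10 semitones over a seventh = minor.

minor seventh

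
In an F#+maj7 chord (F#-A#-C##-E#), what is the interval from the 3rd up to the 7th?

perfect fifth

The 3rd is A# and the 7th is E#.
Counting 5 letters and 7 half steps from A# gives a perfect fifth.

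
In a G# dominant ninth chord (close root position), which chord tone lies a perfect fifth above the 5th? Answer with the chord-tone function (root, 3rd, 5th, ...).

G#9 is spelled G# B# D# F# A#.
The 5th is D#. A perfect fifth above D# is A#.
A# is the chord's 9th.

9th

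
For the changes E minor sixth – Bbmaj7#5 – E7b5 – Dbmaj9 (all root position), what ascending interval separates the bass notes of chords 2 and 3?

augmented 4th

The roots are Bb and E.
Bb up to E is 6 semitones, a half step wider than a perfect fourth, so the interval is augmented.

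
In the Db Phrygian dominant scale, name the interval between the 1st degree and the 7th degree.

minor seventh

Spelling the Db Phrygian dominant scale: Db Ebb F Gb Ab Bbb Cb.
So we need the interval from Db up to Cb.
7 letter names make it a seventh; at 10 semitones (a half step narrower than major) the quality is minor.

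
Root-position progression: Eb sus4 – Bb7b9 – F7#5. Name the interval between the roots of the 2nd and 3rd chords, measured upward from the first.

perfect fifth

The roots are Bb and F.
Counting 5 letters and 7 half steps from Bb gives a perfect fifth.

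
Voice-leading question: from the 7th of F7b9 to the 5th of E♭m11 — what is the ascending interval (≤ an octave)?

P5

F7b9 has E♭ as its 7th, and E♭m11 has B♭ as its 5th.
Counting 5 letters and 7 half steps from E♭ gives a perfect fifth.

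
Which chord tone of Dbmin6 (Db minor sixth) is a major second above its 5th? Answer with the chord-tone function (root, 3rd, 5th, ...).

6th

Dbm6 is spelled Db, Fb, Ab, Bb.
The 5th is Ab. A major second above Ab is Bb.
Bb is the chord's 6th.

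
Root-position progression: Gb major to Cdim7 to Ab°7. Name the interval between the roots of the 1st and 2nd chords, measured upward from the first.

augmented 4th

The roots are Gb and C.
From Gb to C: 6 semitones over a fourth = augmented.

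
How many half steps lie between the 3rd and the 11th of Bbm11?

Bb minor eleventh is spelled Bb–Db–F–Ab–C–Eb.
Db to Eb is a major ninth: 14 semitones.

14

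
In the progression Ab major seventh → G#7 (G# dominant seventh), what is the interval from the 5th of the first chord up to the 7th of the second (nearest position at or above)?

Ab major seventh has Eb as its 5th, and G#7 (G# dominant seventh) has F# as its 7th.
2 letter names make it a second; at 3 semitones (a half step wider than major) the quality is augmented.

augmented 2nd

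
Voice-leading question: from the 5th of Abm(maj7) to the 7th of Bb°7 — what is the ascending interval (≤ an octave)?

The 5th of Abm(maj7) is Eb; the 7th of Bb°7 is Abb.
4 letter names make it a fourth; at 4 semitones (a half step narrower than perfect) the quality is diminished.

diminished fourth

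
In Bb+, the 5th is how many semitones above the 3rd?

4

Spelling the chord: Bb, D, F#.
D to F# is a major third: 4 semitones.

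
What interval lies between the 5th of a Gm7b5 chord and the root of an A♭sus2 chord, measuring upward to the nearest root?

perfect fifth

Gm7b5 has D♭ as its 5th, and A♭sus2 has A♭ as its root.
D♭ up to A♭ spans 5 letter names and 7 semitones — a perfect fifth.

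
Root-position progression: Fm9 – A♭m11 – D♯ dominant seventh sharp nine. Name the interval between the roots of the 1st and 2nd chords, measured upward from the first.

m3

The roots are F and A♭.
3 letter names make it a third; at 3 semitones (a half step narrower than major) the quality is minor.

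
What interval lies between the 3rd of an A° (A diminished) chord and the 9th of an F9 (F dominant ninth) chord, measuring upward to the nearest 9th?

perfect fifth

The 3rd of A° (A diminished) is C; the 9th of F9 (F dominant ninth) is G.
C up to G spans 5 letter names and 7 semitones — a perfect fifth.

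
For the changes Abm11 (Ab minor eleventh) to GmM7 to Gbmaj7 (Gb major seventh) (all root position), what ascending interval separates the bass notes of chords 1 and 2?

The roots are Ab and G.
Ab up to G spans 7 letter names and 11 semitones — a major seventh.

major seventh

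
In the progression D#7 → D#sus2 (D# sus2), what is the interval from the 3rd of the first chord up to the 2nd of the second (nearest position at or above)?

minor seventh

D#7 has F## as its 3rd, and D#sus2 (D# sus2) has E# as its 2nd.
F## up to E# is 10 semitones, a half step narrower than a major seventh, so the interval is minor.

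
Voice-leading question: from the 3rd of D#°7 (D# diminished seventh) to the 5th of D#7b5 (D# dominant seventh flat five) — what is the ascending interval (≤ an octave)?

The 3rd of D#°7 (D# diminished seventh) is F#; the 5th of D#7b5 (D# dominant seventh flat five) is A.
From F# to A: 3 semitones over a third = minor.

minor 3rd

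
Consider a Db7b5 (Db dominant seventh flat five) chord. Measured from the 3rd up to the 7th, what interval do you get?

diminished fifth

The chord tones of Db7b5 are Db-F-Abb-Cb.
So we need the interval from F up to Cb.
From F to Cb: 6 semitones over a fifth = diminished.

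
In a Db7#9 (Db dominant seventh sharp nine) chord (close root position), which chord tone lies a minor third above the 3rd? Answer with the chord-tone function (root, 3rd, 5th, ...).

5th

Db7#9 (Db dominant seventh sharp nine) is spelled Db–F–Ab–Cb–E.
The 3rd is F. A minor third above F is Ab.
Ab is the chord's 5th.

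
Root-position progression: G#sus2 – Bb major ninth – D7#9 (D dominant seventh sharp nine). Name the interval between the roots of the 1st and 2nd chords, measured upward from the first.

The roots are G# and Bb.
From G# to Bb: 2 semitones over a third = diminished.

diminished third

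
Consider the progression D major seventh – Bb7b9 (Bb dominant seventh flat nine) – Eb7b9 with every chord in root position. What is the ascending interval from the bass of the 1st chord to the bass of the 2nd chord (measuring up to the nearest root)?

The roots are D and Bb.
From D to Bb: 8 semitones over a sixth = minor.

minor sixth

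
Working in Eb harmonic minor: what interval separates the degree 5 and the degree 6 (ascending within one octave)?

Eb harmonic minor: Eb F Gb Ab Bb Cb D.
So we need the interval from Bb up to Cb.
Bb up to Cb is 1 semitone, a half step narrower than a major second, so the interval is minor.

minor 2nd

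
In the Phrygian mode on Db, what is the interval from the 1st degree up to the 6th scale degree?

minor sixth

Spelling the Phrygian mode on Db: Db Ebb Fb Gb Ab Bbb Cb.
So we need the interval from Db up to Bbb.
6 letter names make it a sixth; at 8 semitones (a half step narrower than major) the quality is minor.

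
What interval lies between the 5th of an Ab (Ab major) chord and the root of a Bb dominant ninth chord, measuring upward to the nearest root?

P5

Ab (Ab major) has Eb as its 5th, and Bb dominant ninth has Bb as its root.
Eb up to Bb spans 5 letter names and 7 semitones — a perfect fifth.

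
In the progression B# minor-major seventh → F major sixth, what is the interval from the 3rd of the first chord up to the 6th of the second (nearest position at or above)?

The 3rd of B# minor-major seventh is D#; the 6th of F major sixth is D.
8 letter names make it an octave; at 11 semitones (a half step narrower than perfect) the quality is diminished.

d8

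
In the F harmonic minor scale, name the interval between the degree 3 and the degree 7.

The scale runs F G A♭ B♭ C D♭ E.
Degree 3 = A♭; scale degree 7 = E.
From A♭ to E: 8 semitones over a fifth = augmented.

A5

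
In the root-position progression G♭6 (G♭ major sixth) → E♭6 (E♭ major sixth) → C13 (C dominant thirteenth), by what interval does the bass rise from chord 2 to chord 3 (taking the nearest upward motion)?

The roots are E♭ and C.
E♭ up to C spans 6 letter names and 9 semitones — a major sixth.

major sixth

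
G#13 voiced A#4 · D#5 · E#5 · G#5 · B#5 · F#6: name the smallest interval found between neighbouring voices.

Adjacent intervals: A#4→D#5 = perfect fourth; D#5→E#5 = major second; E#5→G#5 = minor third; G#5→B#5 = major third; B#5→F#6 = diminished fifth.
The smallest is D#5 to E#5, a major second (2 semitones).

major second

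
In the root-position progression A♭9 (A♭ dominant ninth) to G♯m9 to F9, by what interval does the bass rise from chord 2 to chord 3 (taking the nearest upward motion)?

The roots are G♯ and F.
From G♯ to F: 9 semitones over a seventh = diminished.

diminished seventh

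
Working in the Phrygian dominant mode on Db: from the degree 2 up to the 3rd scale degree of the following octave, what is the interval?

Db phrygian dominant: Db Ebb F Gb Ab Bbb Cb.
Degree 2 = Ebb; 3rd scale degree (up an octave) = F.
From Ebb to F: 15 semitones over a ninth = augmented.

A9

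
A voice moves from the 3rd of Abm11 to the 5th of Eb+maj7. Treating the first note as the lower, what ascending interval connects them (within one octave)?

The 3rd of Abm11 is Cb; the 5th of Eb+maj7 is B.
Cb up to B is 12 semitones, a half step wider than a major seventh, so the interval is augmented.

augmented seventh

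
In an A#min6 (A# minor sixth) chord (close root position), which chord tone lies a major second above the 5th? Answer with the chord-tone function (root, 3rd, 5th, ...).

6th

Spelling the chord: A# C# E# F##.
The 5th is E#. A major second above E# is F##.
F## is the chord's 6th.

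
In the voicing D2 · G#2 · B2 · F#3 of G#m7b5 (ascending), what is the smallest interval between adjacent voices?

minor third

Adjacent intervals: D2→G#2 = augmented fourth; G#2→B2 = minor third; B2→F#3 = perfect fifth.
The smallest is G#2 to B2, a minor third (3 semitones).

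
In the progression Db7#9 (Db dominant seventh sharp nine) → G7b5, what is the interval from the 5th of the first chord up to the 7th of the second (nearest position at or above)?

major sixth

Db7#9 (Db dominant seventh sharp nine) has Ab as its 5th, and G7b5 has F as its 7th.
From Ab to F is 9 semitones, exactly the major sixth.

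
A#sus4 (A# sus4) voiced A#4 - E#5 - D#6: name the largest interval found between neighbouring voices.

m7

Adjacent intervals: A#4→E#5 = perfect fifth; E#5→D#6 = minor seventh.
The largest is E#5 to D#6, a minor seventh (10 semitones).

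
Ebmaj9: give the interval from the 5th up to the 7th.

The chord tones of Ebmaj9 (Eb major ninth) are Eb-G-Bb-D-F.
5th = Bb; 7th = D.
From Bb to D is 4 semitones, exactly the major third.

major 3rd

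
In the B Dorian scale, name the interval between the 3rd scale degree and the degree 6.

augmented fourth

B dorian: B C♯ D E F♯ G♯ A.
So we need the interval from D up to G♯.
From D to G♯: 6 semitones over a fourth = augmented.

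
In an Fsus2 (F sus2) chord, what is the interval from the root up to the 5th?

perfect fifth

Spelling the chord: F–G–C.
The root is F and the 5th is C.
F up to C spans 5 letter names and 7 semitones — a perfect fifth.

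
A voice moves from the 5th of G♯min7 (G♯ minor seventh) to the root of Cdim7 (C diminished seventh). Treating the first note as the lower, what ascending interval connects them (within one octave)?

diminished seventh

G♯min7 (G♯ minor seventh) has D♯ as its 5th, and Cdim7 (C diminished seventh) has C as its root.
D♯ up to C is 9 semitones, a whole step narrower than a major seventh, so the interval is diminished.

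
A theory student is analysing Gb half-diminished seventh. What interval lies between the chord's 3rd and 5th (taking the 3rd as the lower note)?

minor third

Gb half-diminished seventh is spelled Gb-Bbb-Dbb-Fb.
The 3rd is Bbb and the 5th is Dbb.
From Bbb to Dbb: 3 semitones over a third = minor.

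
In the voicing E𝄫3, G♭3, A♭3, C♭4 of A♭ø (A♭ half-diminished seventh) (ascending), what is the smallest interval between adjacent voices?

Adjacent intervals: E𝄫3→G♭3 = major third; G♭3→A♭3 = major second; A♭3→C♭4 = minor third.
The smallest is G♭3 to A♭3, a major second (2 semitones).

major second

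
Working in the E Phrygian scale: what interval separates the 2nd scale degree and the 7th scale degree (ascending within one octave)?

Spelling the E Phrygian scale: E F G A B C D.
2nd scale degree = F; degree 7 = D.
From F to D is 9 semitones, exactly the major sixth.

major 6th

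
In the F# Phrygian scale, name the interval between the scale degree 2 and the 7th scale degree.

F# phrygian: F# G A B C# D E.
The scale degree 2 is G and the 7th degree is E.
G up to E spans 6 letter names and 9 semitones — a major sixth.

major sixth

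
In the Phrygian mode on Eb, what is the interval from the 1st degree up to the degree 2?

minor 2nd

The scale runs Eb Fb Gb Ab Bb Cb Db.
That puts Eb below Fb.
Eb up to Fb is 1 semitone, a half step narrower than a major second, so the interval is minor.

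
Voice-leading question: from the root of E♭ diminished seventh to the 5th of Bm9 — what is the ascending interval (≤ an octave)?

E♭ diminished seventh has E♭ as its root, and Bm9 has F♯ as its 5th.
2 letter names make it a second; at 3 semitones (a half step wider than major) the quality is augmented.

A2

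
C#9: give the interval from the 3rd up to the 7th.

C#9 is spelled C#-E#-G#-B-D#.
3rd = E#; 7th = B.
From E# to B: 6 semitones over a fifth = diminished.
That tritone between 3rd and 7th is what gives the dominant seventh its pull toward resolution.

diminished fifth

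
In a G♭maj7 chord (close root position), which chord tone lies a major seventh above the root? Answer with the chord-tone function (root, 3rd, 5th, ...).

G♭M7: G♭, B♭, D♭, F.
The root is G♭. A major seventh above G♭ is F.
F is the chord's 7th.

7th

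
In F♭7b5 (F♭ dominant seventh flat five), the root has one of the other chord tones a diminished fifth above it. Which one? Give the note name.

Cbb

The chord tones of F♭ dominant seventh flat five are F♭ A♭ C𝄫 E𝄫.
The root is F♭. A diminished fifth above F♭ is C𝄫.
C𝄫 is the chord's 5th.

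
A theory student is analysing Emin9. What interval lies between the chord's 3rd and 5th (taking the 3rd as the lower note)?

Emin9: E G B D F♯.
The 3rd is G and the 5th is B.
From G to B is 4 semitones, exactly the major third.

major third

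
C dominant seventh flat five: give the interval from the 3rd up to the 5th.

diminished third

C dominant seventh flat five: C–E–Gb–Bb.
So we need the interval from E up to Gb.
From E to Gb: 2 semitones over a third = diminished.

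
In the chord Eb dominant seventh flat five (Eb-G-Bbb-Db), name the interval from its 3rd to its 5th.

diminished 3rd

So we need the interval from G up to Bbb.
From G to Bbb: 2 semitones over a third = diminished.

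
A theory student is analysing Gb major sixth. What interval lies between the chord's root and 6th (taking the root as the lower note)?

major sixth

Gb6: Gb, Bb, Db, Eb.
Root = Gb; 6th = Eb.
From Gb to Eb is 9 semitones, exactly the major sixth.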